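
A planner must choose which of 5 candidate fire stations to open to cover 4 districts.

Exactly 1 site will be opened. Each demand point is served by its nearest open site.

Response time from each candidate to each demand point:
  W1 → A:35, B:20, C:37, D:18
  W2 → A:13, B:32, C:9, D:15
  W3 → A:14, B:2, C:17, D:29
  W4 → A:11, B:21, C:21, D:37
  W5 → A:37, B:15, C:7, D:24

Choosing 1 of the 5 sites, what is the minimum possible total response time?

62

Open {W3}.
  A→W3 14, B→W3 2, C→W3 17, D→W3 29  ⇒ total 62.
Compare {W2}: total 69.
Compare {W5}: total 83.
No size-1 selection does better; minimum is 62.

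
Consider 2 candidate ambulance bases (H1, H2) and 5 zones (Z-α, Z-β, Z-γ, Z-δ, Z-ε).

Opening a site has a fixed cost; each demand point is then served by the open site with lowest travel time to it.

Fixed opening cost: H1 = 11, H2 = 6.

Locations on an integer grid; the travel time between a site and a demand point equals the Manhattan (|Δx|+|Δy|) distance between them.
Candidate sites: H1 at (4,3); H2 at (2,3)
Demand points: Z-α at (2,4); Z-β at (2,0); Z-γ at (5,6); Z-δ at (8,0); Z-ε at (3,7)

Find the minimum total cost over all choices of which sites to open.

Open {H2}: assign each demand point to its cheapest open site.
  Z-α→H2 1, Z-β→H2 3, Z-γ→H2 6, Z-δ→H2 9, Z-ε→H2 5
  travel time 24, fixed 6 → total 30.
Compare {H1}: travel time 24 + fixed 11 = 35.
Compare {H1, H2}: travel time 20 + fixed 17 = 37.

30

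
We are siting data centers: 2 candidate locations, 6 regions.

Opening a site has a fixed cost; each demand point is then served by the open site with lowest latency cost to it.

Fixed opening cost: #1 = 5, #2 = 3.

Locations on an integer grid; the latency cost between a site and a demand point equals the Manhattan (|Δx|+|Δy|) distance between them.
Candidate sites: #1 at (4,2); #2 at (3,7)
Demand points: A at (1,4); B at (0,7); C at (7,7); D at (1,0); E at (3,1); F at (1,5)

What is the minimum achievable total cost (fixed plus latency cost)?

Open {#1, #2}: assign each demand point to its cheapest open site.
  A→#1 5, B→#2 3, C→#2 4, D→#1 5, E→#1 2, F→#2 4
  latency cost 23, fixed 8 → total 31.
Compare {#2}: latency cost 31 + fixed 3 = 34.
Compare {#1}: latency cost 35 + fixed 5 = 40.

31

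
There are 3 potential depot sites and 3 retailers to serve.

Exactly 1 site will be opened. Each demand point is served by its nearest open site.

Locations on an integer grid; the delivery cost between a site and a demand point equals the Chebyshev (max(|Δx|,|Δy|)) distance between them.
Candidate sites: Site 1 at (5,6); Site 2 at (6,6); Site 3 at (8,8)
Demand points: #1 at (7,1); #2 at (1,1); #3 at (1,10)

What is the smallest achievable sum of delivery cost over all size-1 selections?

Open {Site 1}.
  #1→Site 1 5, #2→Site 1 5, #3→Site 1 4  ⇒ total 14.
Compare {Site 2}: total 15.
Compare {Site 3}: total 21.

14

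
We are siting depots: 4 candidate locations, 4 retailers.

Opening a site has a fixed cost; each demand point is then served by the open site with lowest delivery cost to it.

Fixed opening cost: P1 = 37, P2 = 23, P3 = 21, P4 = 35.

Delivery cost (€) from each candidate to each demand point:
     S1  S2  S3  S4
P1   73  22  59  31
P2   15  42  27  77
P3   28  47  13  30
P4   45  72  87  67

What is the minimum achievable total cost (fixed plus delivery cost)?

139

Open {P3}: assign each demand point to its cheapest open site.
  S1→P3 28, S2→P3 47, S3→P3 13, S4→P3 30
  delivery cost 118, fixed 21 → total 139.
Compare {P2, P3}: delivery cost 100 + fixed 44 = 144.
Compare {P1, P3}: delivery cost 93 + fixed 58 = 151.
Compare {P1, P2}: delivery cost 95 + fixed 60 = 155.
All other subsets cost ≥ 144. Minimum total cost: 139.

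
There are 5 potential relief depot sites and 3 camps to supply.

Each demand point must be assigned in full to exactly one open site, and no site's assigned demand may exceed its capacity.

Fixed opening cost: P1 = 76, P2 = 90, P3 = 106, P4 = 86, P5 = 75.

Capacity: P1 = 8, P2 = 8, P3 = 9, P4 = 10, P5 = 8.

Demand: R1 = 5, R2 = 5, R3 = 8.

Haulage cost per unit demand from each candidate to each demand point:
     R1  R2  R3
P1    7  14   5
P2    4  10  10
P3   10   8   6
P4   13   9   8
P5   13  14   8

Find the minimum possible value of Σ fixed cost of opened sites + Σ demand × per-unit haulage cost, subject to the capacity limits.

312

Open {P1, P4}; cheapest assignment that respects the capacities:
  P1 (cap 8, load 8): R3 — cost 8×5 = 40
  P4 (cap 10, load 10): R1, R2 — cost 5×13 + 5×9 = 110
  Shipping 150, fixed 162 → total 312.
  Any other capacity-feasible assignment to {P1, P4} ships for at least 150.
Compare {P4, P5}: its best feasible assignment gives total 335.
Compare {P3, P4}: its best feasible assignment gives total 350.
Every other set of open sites that can feasibly serve all demand totals ≥ 335 even under its best assignment. Minimum: 312.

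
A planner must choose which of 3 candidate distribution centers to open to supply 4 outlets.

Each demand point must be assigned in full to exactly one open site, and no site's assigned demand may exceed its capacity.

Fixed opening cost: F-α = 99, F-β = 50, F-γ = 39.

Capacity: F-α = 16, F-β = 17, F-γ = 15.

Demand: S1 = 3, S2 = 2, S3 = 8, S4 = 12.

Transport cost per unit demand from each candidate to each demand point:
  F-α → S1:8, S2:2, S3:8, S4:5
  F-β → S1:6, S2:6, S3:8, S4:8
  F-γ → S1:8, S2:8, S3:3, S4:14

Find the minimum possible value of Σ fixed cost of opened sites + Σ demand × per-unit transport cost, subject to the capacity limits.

239

Open {F-β, F-γ}; cheapest assignment that respects the capacities:
  F-β (cap 17, load 17): S1, S2, S4 — cost 3×6 + 2×6 + 12×8 = 126
  F-γ (cap 15, load 8): S3 — cost 8×3 = 24
  Shipping 150, fixed 89 → total 239.
  Any other capacity-feasible assignment to {F-β, F-γ} ships for at least 150.
Compare {F-α, F-γ}: its best feasible assignment gives total 250.
Compare {F-α, F-β, F-γ}: its best feasible assignment gives total 294.
Every other set of open sites that can feasibly serve all demand totals ≥ 250 even under its best assignment. Minimum: 239.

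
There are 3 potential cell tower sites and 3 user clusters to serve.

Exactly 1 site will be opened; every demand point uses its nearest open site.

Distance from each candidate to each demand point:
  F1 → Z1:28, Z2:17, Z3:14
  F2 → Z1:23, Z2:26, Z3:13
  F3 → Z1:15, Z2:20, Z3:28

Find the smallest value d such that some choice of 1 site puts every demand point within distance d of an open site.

Open {F2}.
  Farthest demand point is Z2 at distance 26 (to F2); all others are ≤ 26.
With {F1} the worst case is 28.
With {F3} the worst case is 28.
No size-1 selection achieves below 26.

26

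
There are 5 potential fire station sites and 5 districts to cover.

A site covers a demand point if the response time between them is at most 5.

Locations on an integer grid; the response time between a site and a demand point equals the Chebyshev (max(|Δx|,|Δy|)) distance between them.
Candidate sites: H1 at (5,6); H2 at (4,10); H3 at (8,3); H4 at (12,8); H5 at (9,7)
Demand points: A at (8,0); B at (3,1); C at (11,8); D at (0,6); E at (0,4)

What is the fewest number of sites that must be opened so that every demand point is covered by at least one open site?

Coverage sets (demand points within 5 of each site):
  H1: {B, D, E}
  H2: {D}
  H3: {A, B, C}
  H4: {C}
  H5: {C}
No single site covers all 5 demand points.
But {H1, H3} covers everything, so the minimum is 2.

2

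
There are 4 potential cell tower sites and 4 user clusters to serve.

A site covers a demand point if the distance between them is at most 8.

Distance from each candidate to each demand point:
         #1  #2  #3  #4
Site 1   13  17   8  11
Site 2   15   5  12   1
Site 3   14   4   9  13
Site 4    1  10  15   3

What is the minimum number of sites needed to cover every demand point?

Coverage sets (demand points within 8 of each site):
  Site 1: {#3}
  Site 2: {#2, #4}
  Site 3: {#2}
  Site 4: {#1, #4}
No 2 sites suffice: every size-2 union leaves at least one demand point uncovered.
But {Site 1, Site 2, Site 4} covers everything, so the minimum is 3.

3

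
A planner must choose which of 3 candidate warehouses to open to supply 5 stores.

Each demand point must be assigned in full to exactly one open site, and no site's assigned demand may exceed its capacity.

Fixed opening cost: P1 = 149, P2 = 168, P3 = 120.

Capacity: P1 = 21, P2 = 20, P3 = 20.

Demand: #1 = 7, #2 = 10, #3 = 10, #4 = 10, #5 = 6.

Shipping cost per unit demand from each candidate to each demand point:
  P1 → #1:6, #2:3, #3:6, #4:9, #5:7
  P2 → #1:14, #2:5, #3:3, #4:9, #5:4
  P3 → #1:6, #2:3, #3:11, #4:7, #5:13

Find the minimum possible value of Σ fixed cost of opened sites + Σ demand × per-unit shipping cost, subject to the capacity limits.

Open {P1, P2, P3}; cheapest assignment that respects the capacities:
  P1 (cap 21, load 17): #1, #2 — cost 7×6 + 10×3 = 72
  P2 (cap 20, load 16): #3, #5 — cost 10×3 + 6×4 = 54
  P3 (cap 20, load 10): #4 — cost 10×7 = 70
  Shipping 196, fixed 437 → total 633.
  Any other capacity-feasible assignment to {P1, P2, P3} ships for at least 196.
Total demand is 43 and no other set of sites has combined capacity ≥ 43, so {P1, P2, P3} is the only feasible choice of open sites. Minimum: 633.

633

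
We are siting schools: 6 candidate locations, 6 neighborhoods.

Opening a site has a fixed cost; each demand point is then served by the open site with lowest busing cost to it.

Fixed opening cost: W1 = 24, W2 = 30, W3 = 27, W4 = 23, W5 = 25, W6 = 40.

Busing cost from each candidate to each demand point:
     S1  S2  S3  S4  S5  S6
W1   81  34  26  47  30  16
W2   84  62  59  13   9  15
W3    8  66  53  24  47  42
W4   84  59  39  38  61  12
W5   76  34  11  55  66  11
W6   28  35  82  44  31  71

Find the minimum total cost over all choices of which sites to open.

Open {W2, W3, W5}: assign each demand point to its cheapest open site.
  S1→W3 8, S2→W5 34, S3→W5 11, S4→W2 13, S5→W2 9, S6→W5 11
  busing cost 86, fixed 82 → total 168.
Compare {W1, W2, W3}: busing cost 105 + fixed 81 = 186.
Compare {W3, W5}: busing cost 135 + fixed 52 = 187.
Compare {W1, W3}: busing cost 138 + fixed 51 = 189.
All other subsets cost ≥ 186. Minimum total cost: 168.

168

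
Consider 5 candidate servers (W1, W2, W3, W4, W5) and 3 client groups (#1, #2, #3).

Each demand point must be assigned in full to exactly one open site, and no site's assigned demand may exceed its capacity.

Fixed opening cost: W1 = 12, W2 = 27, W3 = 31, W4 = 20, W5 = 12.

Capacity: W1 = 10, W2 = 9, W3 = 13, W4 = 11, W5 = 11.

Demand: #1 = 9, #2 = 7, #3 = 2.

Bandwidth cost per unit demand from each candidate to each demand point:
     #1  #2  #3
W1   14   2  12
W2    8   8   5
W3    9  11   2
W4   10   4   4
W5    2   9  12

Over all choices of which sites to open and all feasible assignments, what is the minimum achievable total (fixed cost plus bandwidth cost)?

Open {W1, W5}; cheapest assignment that respects the capacities:
  W1 (cap 10, load 9): #2, #3 — cost 7×2 + 2×12 = 38
  W5 (cap 11, load 9): #1 — cost 9×2 = 18
  Shipping 56, fixed 24 → total 80.
  Any other capacity-feasible assignment to {W1, W5} ships for at least 56.
Compare {W1, W4, W5}: its best feasible assignment gives total 84.
Compare {W4, W5}: its best feasible assignment gives total 86.
Every other set of open sites that can feasibly serve all demand totals ≥ 84 even under its best assignment. Minimum: 80.

80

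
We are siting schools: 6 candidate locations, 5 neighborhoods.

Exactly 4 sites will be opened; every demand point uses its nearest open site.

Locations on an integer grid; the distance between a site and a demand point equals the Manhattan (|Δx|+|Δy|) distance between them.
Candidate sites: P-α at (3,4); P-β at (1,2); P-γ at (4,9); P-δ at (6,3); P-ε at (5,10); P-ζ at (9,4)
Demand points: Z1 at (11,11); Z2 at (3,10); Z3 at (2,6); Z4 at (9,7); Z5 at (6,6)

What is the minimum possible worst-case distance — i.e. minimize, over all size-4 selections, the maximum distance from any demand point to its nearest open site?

Open {P-α, P-β, P-γ, P-ε}.
  Farthest demand point is Z1 at distance 7 (to P-ε); all others are ≤ 7.
With {P-α, P-β, P-δ, P-ε} the worst case is 7.
With {P-α, P-β, P-ε, P-ζ} the worst case is 7.
No size-4 selection achieves below 7.

7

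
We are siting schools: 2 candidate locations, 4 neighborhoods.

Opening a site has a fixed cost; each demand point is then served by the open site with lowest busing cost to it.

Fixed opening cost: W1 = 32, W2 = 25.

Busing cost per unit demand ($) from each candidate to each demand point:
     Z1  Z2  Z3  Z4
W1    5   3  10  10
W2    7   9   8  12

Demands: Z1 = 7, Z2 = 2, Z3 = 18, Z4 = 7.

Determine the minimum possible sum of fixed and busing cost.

312

Open {W1, W2}: assign each demand point to its cheapest open site.
  Z1→W1 7×5=35, Z2→W1 2×3=6, Z3→W2 18×8=144, Z4→W1 7×10=70
  busing cost 255, fixed 57 → total 312.
Compare {W2}: busing cost 295 + fixed 25 = 320.
Compare {W1}: busing cost 291 + fixed 32 = 323.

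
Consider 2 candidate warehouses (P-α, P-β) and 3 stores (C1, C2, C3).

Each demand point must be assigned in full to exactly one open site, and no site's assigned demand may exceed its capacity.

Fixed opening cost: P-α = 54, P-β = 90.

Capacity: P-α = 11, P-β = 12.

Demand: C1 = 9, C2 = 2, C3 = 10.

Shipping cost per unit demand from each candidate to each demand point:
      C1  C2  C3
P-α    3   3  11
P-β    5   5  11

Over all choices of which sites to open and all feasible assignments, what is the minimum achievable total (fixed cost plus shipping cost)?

287

Open {P-α, P-β}; cheapest assignment that respects the capacities:
  P-α (cap 11, load 11): C1, C2 — cost 9×3 + 2×3 = 33
  P-β (cap 12, load 10): C3 — cost 10×11 = 110
  Shipping 143, fixed 144 → total 287.
  Any other capacity-feasible assignment to {P-α, P-β} ships for at least 143.
Total demand is 21 and no other set of sites has combined capacity ≥ 21, so {P-α, P-β} is the only feasible choice of open sites. Minimum: 287.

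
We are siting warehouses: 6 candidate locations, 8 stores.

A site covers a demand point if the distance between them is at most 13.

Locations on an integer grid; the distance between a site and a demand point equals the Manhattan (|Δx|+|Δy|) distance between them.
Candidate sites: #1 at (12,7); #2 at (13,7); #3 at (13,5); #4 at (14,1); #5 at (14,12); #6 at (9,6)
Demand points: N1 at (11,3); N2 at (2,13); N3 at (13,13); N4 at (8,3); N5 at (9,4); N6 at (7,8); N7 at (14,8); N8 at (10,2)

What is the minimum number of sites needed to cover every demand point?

Coverage sets (demand points within 13 of each site):
  #1: {N1, N3, N4, N5, N6, N7, N8}
  #2: {N1, N3, N4, N5, N6, N7, N8}
  #3: {N1, N3, N4, N5, N6, N7, N8}
  #4: {N1, N3, N4, N5, N7, N8}
  #5: {N1, N2, N3, N5, N6, N7}
  #6: {N1, N3, N4, N5, N6, N7, N8}
No single site covers all 8 demand points.
But {#1, #5} covers everything, so the minimum is 2.

2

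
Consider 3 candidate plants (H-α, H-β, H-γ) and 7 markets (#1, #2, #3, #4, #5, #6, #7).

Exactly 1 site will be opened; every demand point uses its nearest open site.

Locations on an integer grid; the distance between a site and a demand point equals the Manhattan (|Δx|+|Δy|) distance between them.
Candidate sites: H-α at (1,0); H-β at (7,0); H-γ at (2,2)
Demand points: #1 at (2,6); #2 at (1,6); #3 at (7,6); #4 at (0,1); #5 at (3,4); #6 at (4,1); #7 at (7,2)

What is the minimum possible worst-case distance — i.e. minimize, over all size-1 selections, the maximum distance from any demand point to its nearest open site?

Open {H-γ}.
  Farthest demand point is #3 at distance 9 (to H-γ); all others are ≤ 9.
With {H-α} the worst case is 12.
With {H-β} the worst case is 12.
No size-1 selection achieves below 9.

9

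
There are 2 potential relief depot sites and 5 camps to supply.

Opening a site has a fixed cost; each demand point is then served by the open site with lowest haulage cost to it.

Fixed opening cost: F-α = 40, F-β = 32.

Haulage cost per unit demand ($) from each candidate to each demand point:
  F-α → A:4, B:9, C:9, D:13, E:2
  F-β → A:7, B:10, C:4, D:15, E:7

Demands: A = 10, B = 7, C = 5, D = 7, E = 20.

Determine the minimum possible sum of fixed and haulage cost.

319

Open {F-α}: assign each demand point to its cheapest open site.
  A→F-α 10×4=40, B→F-α 7×9=63, C→F-α 5×9=45, D→F-α 7×13=91, E→F-α 20×2=40
  haulage cost 279, fixed 40 → total 319.
Compare {F-α, F-β}: haulage cost 254 + fixed 72 = 326.
Compare {F-β}: haulage cost 405 + fixed 32 = 437.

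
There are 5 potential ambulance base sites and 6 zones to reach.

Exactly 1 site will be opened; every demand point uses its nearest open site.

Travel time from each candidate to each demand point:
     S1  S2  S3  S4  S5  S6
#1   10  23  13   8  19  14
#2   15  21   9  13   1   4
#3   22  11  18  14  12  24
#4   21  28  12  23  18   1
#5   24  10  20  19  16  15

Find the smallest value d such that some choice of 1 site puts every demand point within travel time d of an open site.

Open {#2}.
  Farthest demand point is S2 at travel time 21 (to #2); all others are ≤ 21.
With {#1} the worst case is 23.
With {#3} the worst case is 24.
No size-1 selection achieves below 21.

21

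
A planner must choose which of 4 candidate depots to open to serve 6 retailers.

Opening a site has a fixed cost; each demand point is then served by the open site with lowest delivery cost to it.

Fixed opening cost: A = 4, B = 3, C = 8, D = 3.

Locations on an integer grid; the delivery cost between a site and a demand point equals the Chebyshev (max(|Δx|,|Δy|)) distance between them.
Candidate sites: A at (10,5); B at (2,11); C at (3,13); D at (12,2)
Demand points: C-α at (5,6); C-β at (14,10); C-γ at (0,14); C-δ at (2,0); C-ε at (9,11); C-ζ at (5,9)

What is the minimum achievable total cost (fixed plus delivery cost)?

37

Open {A, B}: assign each demand point to its cheapest open site.
  C-α→A 5, C-β→A 5, C-γ→B 3, C-δ→A 8, C-ε→A 6, C-ζ→B 3
  delivery cost 30, fixed 7 → total 37.
Compare {A, B, D}: delivery cost 30 + fixed 10 = 40.
Compare {B, D}: delivery cost 36 + fixed 6 = 42.
Compare {A}: delivery cost 39 + fixed 4 = 43.
All other subsets cost ≥ 40. Minimum total cost: 37.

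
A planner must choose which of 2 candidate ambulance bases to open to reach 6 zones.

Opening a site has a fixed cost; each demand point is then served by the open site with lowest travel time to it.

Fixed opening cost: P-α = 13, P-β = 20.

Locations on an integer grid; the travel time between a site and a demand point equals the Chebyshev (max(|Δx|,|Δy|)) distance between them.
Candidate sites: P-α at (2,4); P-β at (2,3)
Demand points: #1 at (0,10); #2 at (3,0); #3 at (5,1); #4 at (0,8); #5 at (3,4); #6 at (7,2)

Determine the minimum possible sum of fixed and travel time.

36

Open {P-α}: assign each demand point to its cheapest open site.
  #1→P-α 6, #2→P-α 4, #3→P-α 3, #4→P-α 4, #5→P-α 1, #6→P-α 5
  travel time 23, fixed 13 → total 36.
Compare {P-β}: travel time 24 + fixed 20 = 44.
Compare {P-α, P-β}: travel time 22 + fixed 33 = 55.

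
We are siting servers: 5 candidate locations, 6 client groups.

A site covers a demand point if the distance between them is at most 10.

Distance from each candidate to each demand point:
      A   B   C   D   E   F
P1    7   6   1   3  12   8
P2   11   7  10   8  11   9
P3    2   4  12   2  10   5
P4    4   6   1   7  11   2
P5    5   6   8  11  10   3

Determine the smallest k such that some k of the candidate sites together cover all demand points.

Coverage sets (demand points within 10 of each site):
  P1: {A, B, C, D, F}
  P2: {B, C, D, F}
  P3: {A, B, D, E, F}
  P4: {A, B, C, D, F}
  P5: {A, B, C, E, F}
No single site covers all 6 demand points.
But {P1, P3} covers everything, so the minimum is 2.

2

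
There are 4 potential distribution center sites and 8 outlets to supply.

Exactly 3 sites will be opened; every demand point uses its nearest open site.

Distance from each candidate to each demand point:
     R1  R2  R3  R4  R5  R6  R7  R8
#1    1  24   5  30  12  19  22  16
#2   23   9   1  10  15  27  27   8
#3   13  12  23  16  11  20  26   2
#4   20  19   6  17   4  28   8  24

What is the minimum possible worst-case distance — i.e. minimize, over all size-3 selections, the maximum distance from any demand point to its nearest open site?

19

Open {#1, #2, #4}.
  Farthest demand point is R6 at distance 19 (to #1); all others are ≤ 19.
With {#1, #3, #4} the worst case is 19.
With {#2, #3, #4} the worst case is 20.
No size-3 selection achieves below 19.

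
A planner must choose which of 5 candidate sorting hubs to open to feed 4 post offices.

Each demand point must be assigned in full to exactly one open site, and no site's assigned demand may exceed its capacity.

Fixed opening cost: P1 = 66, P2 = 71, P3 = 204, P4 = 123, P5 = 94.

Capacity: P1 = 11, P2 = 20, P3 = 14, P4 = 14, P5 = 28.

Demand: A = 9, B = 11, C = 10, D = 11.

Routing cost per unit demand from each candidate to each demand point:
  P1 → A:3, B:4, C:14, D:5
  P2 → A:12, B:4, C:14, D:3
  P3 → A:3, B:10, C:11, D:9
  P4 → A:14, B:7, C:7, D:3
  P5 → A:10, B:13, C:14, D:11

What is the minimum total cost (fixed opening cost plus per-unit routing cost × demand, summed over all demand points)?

515

Open {P1, P2, P4}; cheapest assignment that respects the capacities:
  P1 (cap 11, load 11): B — cost 11×4 = 44
  P2 (cap 20, load 20): A, D — cost 9×12 + 11×3 = 141
  P4 (cap 14, load 10): C — cost 10×7 = 70
  Shipping 255, fixed 260 → total 515.
  Any other capacity-feasible assignment to {P1, P2, P4} ships for at least 255.
Compare {P1, P2, P5}: its best feasible assignment gives total 538.
Compare {P2, P5}: its best feasible assignment gives total 578.
Every other set of open sites that can feasibly serve all demand totals ≥ 538 even under its best assignment. Minimum: 515.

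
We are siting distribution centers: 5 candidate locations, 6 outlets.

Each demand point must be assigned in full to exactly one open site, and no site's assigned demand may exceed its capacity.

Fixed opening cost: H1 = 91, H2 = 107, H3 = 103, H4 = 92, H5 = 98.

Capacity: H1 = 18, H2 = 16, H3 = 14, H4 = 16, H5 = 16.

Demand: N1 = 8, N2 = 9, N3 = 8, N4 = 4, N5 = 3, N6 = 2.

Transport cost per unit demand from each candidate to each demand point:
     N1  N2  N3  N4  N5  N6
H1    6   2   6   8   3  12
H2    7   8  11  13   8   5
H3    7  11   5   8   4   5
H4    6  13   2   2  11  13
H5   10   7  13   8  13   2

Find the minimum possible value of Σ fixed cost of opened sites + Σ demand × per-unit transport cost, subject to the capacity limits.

330

Open {H1, H4}; cheapest assignment that respects the capacities:
  H1 (cap 18, load 18): N2, N4, N5, N6 — cost 9×2 + 4×8 + 3×3 + 2×12 = 83
  H4 (cap 16, load 16): N1, N3 — cost 8×6 + 8×2 = 64
  Shipping 147, fixed 183 → total 330.
  Any other capacity-feasible assignment to {H1, H4} ships for at least 147.
Compare {H1, H3, H4}: its best feasible assignment gives total 398.
Compare {H1, H2, H4}: its best feasible assignment gives total 407.
Every other set of open sites that can feasibly serve all demand totals ≥ 398 even under its best assignment. Minimum: 330.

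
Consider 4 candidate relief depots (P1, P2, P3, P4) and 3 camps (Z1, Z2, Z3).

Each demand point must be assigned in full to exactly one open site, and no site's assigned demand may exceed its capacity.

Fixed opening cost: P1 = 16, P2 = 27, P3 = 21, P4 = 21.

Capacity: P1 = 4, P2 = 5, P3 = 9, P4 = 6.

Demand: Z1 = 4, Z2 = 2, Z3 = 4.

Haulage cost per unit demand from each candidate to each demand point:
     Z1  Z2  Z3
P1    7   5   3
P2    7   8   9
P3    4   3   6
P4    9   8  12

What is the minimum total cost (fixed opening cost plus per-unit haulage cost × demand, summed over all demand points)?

71

Open {P1, P3}; cheapest assignment that respects the capacities:
  P1 (cap 4, load 4): Z3 — cost 4×3 = 12
  P3 (cap 9, load 6): Z1, Z2 — cost 4×4 + 2×3 = 22
  Shipping 34, fixed 37 → total 71.
  Any other capacity-feasible assignment to {P1, P3} ships for at least 34.
Compare {P1, P3, P4}: its best feasible assignment gives total 92.
Compare {P3, P4}: its best feasible assignment gives total 98.
Every other set of open sites that can feasibly serve all demand totals ≥ 92 even under its best assignment. Minimum: 71.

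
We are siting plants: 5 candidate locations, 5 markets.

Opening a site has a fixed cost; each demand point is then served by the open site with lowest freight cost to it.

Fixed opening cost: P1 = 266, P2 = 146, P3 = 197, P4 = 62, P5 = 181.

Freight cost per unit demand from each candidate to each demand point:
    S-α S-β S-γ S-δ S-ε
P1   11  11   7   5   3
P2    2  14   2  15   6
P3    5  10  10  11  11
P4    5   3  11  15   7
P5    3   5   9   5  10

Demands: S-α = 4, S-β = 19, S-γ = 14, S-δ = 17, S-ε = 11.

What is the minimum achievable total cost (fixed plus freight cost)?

600

Open {P4, P5}: assign each demand point to its cheapest open site.
  S-α→P5 4×3=12, S-β→P4 19×3=57, S-γ→P5 14×9=126, S-δ→P5 17×5=85, S-ε→P4 11×7=77
  freight cost 357, fixed 243 → total 600.
Compare {P5}: freight cost 428 + fixed 181 = 609.
Compare {P2, P5}: freight cost 282 + fixed 327 = 609.
Compare {P1, P4}: freight cost 293 + fixed 328 = 621.
All other subsets cost ≥ 609. Minimum total cost: 600.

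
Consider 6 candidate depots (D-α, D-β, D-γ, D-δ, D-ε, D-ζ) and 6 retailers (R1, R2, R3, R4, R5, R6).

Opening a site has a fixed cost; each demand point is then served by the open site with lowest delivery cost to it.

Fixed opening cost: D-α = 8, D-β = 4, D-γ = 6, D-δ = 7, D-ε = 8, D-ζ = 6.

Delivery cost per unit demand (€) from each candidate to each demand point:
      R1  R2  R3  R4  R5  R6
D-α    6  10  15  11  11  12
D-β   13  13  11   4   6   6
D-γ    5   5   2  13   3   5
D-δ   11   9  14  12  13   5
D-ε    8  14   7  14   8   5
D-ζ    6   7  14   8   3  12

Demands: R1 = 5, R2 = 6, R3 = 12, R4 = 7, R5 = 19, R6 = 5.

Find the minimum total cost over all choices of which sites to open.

199

Open {D-β, D-γ}: assign each demand point to its cheapest open site.
  R1→D-γ 5×5=25, R2→D-γ 6×5=30, R3→D-γ 12×2=24, R4→D-β 7×4=28, R5→D-γ 19×3=57, R6→D-γ 5×5=25
  delivery cost 189, fixed 10 → total 199.
Compare {D-β, D-γ, D-ζ}: delivery cost 189 + fixed 16 = 205.
Compare {D-β, D-γ, D-δ}: delivery cost 189 + fixed 17 = 206.
Compare {D-α, D-β, D-γ}: delivery cost 189 + fixed 18 = 207.
All other subsets cost ≥ 205. Minimum total cost: 199.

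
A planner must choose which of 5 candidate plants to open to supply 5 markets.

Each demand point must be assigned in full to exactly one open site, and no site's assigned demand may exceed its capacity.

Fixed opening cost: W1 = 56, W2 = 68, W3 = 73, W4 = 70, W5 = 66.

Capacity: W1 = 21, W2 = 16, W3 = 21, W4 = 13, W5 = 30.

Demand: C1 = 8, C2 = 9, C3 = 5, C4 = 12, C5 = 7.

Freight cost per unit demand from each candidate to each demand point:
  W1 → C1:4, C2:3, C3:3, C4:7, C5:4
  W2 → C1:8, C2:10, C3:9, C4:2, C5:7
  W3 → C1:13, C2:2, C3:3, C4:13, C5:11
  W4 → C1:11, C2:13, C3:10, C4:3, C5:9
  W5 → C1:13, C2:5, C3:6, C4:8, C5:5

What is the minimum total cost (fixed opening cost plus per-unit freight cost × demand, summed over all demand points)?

314

Open {W1, W2, W3}; cheapest assignment that respects the capacities:
  W1 (cap 21, load 20): C1, C3, C5 — cost 8×4 + 5×3 + 7×4 = 75
  W2 (cap 16, load 12): C4 — cost 12×2 = 24
  W3 (cap 21, load 9): C2 — cost 9×2 = 18
  Shipping 117, fixed 197 → total 314.
  Any other capacity-feasible assignment to {W1, W2, W3} ships for at least 117.
Compare {W1, W3, W4}: its best feasible assignment gives total 328.
Compare {W1, W2, W5}: its best feasible assignment gives total 334.
Every other set of open sites that can feasibly serve all demand totals ≥ 328 even under its best assignment. Minimum: 314.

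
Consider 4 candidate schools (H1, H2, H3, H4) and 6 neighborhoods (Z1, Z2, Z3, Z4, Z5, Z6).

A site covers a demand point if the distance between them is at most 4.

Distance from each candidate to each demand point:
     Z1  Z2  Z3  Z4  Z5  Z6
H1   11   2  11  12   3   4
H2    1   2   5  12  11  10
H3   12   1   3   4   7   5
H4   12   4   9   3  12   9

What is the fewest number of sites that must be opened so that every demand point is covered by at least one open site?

3

Coverage sets (demand points within 4 of each site):
  H1: {Z2, Z5, Z6}
  H2: {Z1, Z2}
  H3: {Z2, Z3, Z4}
  H4: {Z2, Z4}
No 2 sites suffice: every size-2 union leaves at least one demand point uncovered.
But {H1, H2, H3} covers everything, so the minimum is 3.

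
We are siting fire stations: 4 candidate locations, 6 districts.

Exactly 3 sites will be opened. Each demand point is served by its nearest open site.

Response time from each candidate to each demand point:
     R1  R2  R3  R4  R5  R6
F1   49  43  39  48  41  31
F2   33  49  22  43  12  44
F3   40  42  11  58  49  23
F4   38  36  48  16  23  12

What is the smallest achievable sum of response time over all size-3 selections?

120

Open {F2, F3, F4}.
  R1→F2 33, R2→F4 36, R3→F3 11, R4→F4 16, R5→F2 12, R6→F4 12  ⇒ total 120.
Compare {F1, F2, F4}: total 131.
Compare {F1, F3, F4}: total 136.
No size-3 selection does better; minimum is 120.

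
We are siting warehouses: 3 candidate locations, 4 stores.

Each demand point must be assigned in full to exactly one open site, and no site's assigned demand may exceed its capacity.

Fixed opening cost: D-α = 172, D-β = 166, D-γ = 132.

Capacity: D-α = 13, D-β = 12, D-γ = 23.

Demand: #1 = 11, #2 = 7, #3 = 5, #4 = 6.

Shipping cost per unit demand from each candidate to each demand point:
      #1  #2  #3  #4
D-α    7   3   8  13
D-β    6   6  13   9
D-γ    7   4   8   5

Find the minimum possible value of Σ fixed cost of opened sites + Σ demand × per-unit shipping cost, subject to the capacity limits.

Open {D-β, D-γ}; cheapest assignment that respects the capacities:
  D-β (cap 12, load 11): #1 — cost 11×6 = 66
  D-γ (cap 23, load 18): #2, #3, #4 — cost 7×4 + 5×8 + 6×5 = 98
  Shipping 164, fixed 298 → total 462.
  Any other capacity-feasible assignment to {D-β, D-γ} ships for at least 164.
Compare {D-α, D-γ}: its best feasible assignment gives total 472.
Compare {D-α, D-β, D-γ}: its best feasible assignment gives total 627.
Every other set of open sites that can feasibly serve all demand totals ≥ 472 even under its best assignment. Minimum: 462.

462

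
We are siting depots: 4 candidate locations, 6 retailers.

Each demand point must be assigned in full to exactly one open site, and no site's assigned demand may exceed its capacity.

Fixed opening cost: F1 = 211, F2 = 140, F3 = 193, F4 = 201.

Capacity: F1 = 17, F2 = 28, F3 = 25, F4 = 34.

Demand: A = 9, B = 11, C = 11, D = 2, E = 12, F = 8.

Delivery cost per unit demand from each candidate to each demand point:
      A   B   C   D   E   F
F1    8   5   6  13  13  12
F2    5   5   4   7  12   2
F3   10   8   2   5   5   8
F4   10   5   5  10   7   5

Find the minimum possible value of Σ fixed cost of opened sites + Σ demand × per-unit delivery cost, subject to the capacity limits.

Open {F2, F3}; cheapest assignment that respects the capacities:
  F2 (cap 28, load 28): A, B, F — cost 9×5 + 11×5 + 8×2 = 116
  F3 (cap 25, load 25): C, D, E — cost 11×2 + 2×5 + 12×5 = 92
  Shipping 208, fixed 333 → total 541.
  Any other capacity-feasible assignment to {F2, F3} ships for at least 208.
Compare {F2, F4}: its best feasible assignment gives total 605.
Compare {F3, F4}: its best feasible assignment gives total 671.
Every other set of open sites that can feasibly serve all demand totals ≥ 605 even under its best assignment. Minimum: 541.

541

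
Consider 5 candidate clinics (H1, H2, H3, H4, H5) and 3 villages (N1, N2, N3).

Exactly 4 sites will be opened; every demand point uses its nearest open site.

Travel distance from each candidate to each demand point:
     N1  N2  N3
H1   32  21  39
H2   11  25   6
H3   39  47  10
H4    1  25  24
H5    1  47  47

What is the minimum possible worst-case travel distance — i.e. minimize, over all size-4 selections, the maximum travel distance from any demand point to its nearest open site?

21

Open {H1, H2, H3, H4}.
  Farthest demand point is N2 at travel distance 21 (to H1); all others are ≤ 21.
With {H1, H2, H3, H5} the worst case is 21.
With {H1, H2, H4, H5} the worst case is 21.
No size-4 selection achieves below 21.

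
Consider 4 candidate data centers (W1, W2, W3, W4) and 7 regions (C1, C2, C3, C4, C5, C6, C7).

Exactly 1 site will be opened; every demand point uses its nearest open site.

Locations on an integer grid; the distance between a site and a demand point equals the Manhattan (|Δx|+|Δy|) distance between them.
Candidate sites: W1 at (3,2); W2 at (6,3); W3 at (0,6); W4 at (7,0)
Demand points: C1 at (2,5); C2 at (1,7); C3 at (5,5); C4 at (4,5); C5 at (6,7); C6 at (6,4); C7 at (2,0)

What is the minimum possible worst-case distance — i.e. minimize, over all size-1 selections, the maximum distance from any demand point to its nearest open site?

8

Open {W1}.
  Farthest demand point is C5 at distance 8 (to W1); all others are ≤ 8.
With {W3} the worst case is 8.
With {W2} the worst case is 9.
No size-1 selection achieves below 8.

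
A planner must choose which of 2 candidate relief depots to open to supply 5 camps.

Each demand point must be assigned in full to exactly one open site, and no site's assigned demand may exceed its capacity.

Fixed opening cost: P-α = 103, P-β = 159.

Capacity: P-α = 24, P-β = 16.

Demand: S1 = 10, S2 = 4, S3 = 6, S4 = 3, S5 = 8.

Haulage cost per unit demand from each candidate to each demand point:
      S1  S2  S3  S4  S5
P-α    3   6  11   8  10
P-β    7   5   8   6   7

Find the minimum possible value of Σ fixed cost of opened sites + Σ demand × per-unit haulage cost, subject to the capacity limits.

Open {P-α, P-β}; cheapest assignment that respects the capacities:
  P-α (cap 24, load 17): S1, S2, S4 — cost 10×3 + 4×6 + 3×8 = 78
  P-β (cap 16, load 14): S3, S5 — cost 6×8 + 8×7 = 104
  Shipping 182, fixed 262 → total 444.
  Any other capacity-feasible assignment to {P-α, P-β} ships for at least 182.
Total demand is 31 and no other set of sites has combined capacity ≥ 31, so {P-α, P-β} is the only feasible choice of open sites. Minimum: 444.

444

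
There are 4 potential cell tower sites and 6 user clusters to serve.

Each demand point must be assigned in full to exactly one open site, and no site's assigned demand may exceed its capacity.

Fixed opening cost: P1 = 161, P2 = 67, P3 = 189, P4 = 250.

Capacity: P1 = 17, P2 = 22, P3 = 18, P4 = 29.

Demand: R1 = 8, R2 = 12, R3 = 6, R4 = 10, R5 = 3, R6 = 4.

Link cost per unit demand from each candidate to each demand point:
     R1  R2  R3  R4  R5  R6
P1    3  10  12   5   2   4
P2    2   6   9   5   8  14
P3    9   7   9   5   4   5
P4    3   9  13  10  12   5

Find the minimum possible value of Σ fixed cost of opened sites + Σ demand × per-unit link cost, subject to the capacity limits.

Open {P2, P4}; cheapest assignment that respects the capacities:
  P2 (cap 22, load 22): R2, R4 — cost 12×6 + 10×5 = 122
  P4 (cap 29, load 21): R1, R3, R5, R6 — cost 8×3 + 6×13 + 3×12 + 4×5 = 158
  Shipping 280, fixed 317 → total 597.
  Any other capacity-feasible assignment to {P2, P4} ships for at least 280.
Compare {P1, P2, P3}: its best feasible assignment gives total 631.
Compare {P1, P4}: its best feasible assignment gives total 693.
Every other set of open sites that can feasibly serve all demand totals ≥ 631 even under its best assignment. Minimum: 597.

597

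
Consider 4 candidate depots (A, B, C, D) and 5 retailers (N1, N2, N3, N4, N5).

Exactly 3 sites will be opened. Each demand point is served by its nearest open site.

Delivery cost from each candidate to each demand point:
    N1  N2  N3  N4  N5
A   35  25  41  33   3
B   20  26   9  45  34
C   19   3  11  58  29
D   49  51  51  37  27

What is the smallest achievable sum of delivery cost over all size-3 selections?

67

Open {A, B, C}.
  N1→C 19, N2→C 3, N3→B 9, N4→A 33, N5→A 3  ⇒ total 67.
Compare {A, C, D}: total 69.
Compare {A, B, D}: total 90.
No size-3 selection does better; minimum is 67.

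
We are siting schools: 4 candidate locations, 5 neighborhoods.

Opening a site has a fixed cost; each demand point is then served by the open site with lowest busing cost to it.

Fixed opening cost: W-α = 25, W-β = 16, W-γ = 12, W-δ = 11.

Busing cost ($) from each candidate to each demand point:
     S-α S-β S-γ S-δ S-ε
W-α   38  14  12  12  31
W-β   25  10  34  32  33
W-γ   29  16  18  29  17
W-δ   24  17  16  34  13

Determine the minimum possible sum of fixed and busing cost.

Open {W-α, W-δ}: assign each demand point to its cheapest open site.
  S-α→W-δ 24, S-β→W-α 14, S-γ→W-α 12, S-δ→W-α 12, S-ε→W-δ 13
  busing cost 75, fixed 36 → total 111.
Compare {W-δ}: busing cost 104 + fixed 11 = 115.
Compare {W-γ}: busing cost 109 + fixed 12 = 121.
Compare {W-α, W-γ}: busing cost 84 + fixed 37 = 121.
All other subsets cost ≥ 115. Minimum total cost: 111.

111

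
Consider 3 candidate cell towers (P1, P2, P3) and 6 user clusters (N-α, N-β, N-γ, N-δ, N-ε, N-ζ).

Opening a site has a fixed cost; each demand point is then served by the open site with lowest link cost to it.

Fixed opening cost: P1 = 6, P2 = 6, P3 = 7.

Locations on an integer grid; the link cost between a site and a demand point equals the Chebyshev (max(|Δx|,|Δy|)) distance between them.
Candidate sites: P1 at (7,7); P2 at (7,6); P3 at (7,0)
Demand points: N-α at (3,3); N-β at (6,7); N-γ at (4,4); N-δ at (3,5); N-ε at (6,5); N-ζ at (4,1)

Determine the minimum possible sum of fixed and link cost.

Open {P2}: assign each demand point to its cheapest open site.
  N-α→P2 4, N-β→P2 1, N-γ→P2 3, N-δ→P2 4, N-ε→P2 1, N-ζ→P2 5
  link cost 18, fixed 6 → total 24.
Compare {P1}: link cost 20 + fixed 6 = 26.
Compare {P2, P3}: link cost 16 + fixed 13 = 29.
Compare {P1, P2}: link cost 18 + fixed 12 = 30.
All other subsets cost ≥ 26. Minimum total cost: 24.

24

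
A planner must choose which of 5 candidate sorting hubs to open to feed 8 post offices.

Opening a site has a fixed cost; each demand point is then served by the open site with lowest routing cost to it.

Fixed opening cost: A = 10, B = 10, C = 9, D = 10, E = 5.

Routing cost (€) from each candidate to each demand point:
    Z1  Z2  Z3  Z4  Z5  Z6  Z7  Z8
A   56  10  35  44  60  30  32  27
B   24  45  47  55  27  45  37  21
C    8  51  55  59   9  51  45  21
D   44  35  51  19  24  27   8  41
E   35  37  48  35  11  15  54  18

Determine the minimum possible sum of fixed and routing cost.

Open {A, C, D, E}: assign each demand point to its cheapest open site.
  Z1→C 8, Z2→A 10, Z3→A 35, Z4→D 19, Z5→C 9, Z6→E 15, Z7→D 8, Z8→E 18
  routing cost 122, fixed 34 → total 156.
Compare {A, C, D}: routing cost 137 + fixed 29 = 166.
Compare {A, B, C, D, E}: routing cost 122 + fixed 44 = 166.
Compare {A, B, D, E}: routing cost 140 + fixed 35 = 175.
All other subsets cost ≥ 166. Minimum total cost: 156.

156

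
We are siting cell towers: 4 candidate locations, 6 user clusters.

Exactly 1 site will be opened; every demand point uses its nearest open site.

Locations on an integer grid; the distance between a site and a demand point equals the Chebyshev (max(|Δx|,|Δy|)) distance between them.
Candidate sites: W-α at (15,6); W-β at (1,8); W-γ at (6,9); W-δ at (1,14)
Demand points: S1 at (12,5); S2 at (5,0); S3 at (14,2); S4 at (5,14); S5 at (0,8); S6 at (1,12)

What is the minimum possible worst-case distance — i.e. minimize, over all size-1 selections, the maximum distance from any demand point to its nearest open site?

Open {W-γ}.
  Farthest demand point is S2 at distance 9 (to W-γ); all others are ≤ 9.
With {W-β} the worst case is 13.
With {W-δ} the worst case is 14.
No size-1 selection achieves below 9.

9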